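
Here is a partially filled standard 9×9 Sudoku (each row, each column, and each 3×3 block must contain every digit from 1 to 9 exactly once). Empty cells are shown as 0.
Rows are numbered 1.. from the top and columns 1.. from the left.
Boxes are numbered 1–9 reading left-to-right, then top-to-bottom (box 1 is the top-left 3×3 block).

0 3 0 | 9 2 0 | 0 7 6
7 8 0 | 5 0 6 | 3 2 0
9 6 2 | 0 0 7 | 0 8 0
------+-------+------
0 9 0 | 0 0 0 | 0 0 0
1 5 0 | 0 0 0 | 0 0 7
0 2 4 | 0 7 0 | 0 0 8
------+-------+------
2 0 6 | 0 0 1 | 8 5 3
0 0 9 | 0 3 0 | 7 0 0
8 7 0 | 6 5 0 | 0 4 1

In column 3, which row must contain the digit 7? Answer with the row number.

Consider where 7 can go in column 3.
row 1, column 3 is out (row 1 already has a 7).
row 2, column 3 is out (row 2 already has a 7).
row 5, column 3 is out (row 5 already has a 7).
row 9, column 3 is out (row 9 already has a 7).
So the only cell in column 3 that can hold 7 is row 4, column 3.
That is row 4.

4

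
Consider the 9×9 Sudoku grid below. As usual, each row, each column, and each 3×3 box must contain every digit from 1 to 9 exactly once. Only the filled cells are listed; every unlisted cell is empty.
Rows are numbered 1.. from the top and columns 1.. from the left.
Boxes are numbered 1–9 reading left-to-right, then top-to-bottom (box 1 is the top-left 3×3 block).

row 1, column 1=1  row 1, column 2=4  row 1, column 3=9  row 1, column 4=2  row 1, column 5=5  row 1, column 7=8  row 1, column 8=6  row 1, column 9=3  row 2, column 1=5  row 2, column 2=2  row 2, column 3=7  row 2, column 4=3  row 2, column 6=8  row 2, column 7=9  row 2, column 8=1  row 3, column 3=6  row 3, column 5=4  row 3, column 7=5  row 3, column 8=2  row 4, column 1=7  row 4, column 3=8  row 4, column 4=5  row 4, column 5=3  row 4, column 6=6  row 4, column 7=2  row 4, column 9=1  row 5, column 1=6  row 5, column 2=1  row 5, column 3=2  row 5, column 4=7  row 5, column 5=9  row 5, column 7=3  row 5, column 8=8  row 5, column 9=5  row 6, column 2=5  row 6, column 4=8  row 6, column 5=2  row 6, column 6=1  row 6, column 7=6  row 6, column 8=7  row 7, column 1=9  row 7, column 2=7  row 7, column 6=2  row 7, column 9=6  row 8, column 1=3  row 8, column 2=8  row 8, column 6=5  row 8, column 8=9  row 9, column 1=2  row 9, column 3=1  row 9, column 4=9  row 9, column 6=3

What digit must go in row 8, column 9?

Cell row 8, column 9 itself could take any of {2, 4, 7} by direct elimination.
Consider where 2 can go in box 9.
row 7, column 7 is out (row 7 already has a 2). row 7, column 8 is out (row 7 already has a 2). row 8, column 7 is out (column 7 already has a 2). row 9, column 7 is out (row 9 already has a 2). The remaining empty cells in box 9 are similarly blocked.
So the only cell in box 9 that can hold 2 is row 8, column 9.
Therefore row 8, column 9 = 2.

2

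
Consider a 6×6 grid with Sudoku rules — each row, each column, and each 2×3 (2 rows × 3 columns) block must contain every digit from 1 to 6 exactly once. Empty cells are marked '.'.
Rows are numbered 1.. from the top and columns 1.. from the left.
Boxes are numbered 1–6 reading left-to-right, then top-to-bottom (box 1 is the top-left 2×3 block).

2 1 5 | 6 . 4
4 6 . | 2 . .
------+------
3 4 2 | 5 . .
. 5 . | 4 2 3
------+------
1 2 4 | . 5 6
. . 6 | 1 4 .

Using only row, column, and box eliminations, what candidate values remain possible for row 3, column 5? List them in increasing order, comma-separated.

1,6

Row 3 already contains {2, 3, 4, 5}.
Column 5 already contains {2, 4, 5}.
Its 2×3 block (box 4) already contains {2, 3, 4, 5}.
Removing those from 1–6 leaves {1, 6} as the candidates for row 3, column 5.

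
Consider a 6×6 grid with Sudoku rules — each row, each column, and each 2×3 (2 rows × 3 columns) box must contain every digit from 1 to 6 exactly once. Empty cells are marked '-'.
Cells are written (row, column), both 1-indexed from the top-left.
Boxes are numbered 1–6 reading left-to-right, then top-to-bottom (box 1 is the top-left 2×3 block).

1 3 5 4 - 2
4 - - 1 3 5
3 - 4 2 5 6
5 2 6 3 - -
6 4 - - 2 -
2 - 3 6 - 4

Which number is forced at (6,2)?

Cell (6,2) itself could take any of {1, 5} by direct elimination.
Consider where 5 can go in column 2.
(2,2) is out (row 2 already has a 5).
(3,2) is out (row 3 already has a 5).
So the only cell in column 2 that can hold 5 is (6,2).
Therefore (6,2) = 5.

5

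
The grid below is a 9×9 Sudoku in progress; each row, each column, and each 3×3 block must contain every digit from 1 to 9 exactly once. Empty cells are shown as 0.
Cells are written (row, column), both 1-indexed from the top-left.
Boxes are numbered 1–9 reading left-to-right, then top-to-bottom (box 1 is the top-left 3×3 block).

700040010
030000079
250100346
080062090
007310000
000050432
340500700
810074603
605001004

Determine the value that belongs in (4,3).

3

Cell (4,3) itself could take any of {1, 3, 4} by direct elimination.
Consider where 3 can go in column 3.
(1,3) is out (box 1 already has a 3). (2,3) is out (row 2 already has a 3). (3,3) is out (row 3 already has a 3). (6,3) is out (row 6 already has a 3). The remaining empty cells in column 3 are similarly blocked.
So the only cell in column 3 that can hold 3 is (4,3).
Therefore (4,3) = 3.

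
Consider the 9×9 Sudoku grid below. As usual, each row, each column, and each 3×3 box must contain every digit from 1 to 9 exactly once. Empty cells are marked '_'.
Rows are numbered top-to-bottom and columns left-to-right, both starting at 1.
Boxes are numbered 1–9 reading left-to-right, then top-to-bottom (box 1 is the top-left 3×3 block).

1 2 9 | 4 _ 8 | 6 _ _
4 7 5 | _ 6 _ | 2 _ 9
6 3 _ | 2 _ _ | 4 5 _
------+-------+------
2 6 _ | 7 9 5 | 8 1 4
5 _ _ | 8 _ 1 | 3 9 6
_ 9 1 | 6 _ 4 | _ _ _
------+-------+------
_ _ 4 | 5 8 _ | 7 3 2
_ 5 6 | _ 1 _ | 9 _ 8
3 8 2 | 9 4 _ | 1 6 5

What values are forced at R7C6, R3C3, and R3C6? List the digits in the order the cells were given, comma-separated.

For R7C6:
  Row 7 already contains {2, 3, 4, 5, 7, 8}.
  Column 6 already contains {1, 4, 5, 8}.
  Its 3×3 block (box 8) already contains {1, 4, 5, 8, 9}.
  The only value from 1–9 not eliminated is 6, so R7C6 = 6.
For R3C3:
  Row 3 already contains {2, 3, 4, 5, 6}.
  Column 3 already contains {1, 2, 4, 5, 6, 9}.
  Its 3×3 block (box 1) already contains {1, 2, 3, 4, 5, 6, 7, 9}.
  The only value from 1–9 not eliminated is 8, so R3C3 = 8.
For R3C6:
  Consider where 9 can go in box 2.
  R1C5 is out (row 1 already has a 9).
  R2C4 is out (row 2 already has a 9).
  R2C6 is out (row 2 already has a 9).
  R3C5 is out (column 5 already has a 9).
  So the only cell in box 2 that can hold 9 is R3C6.
  So R3C6 = 9.

6,8,9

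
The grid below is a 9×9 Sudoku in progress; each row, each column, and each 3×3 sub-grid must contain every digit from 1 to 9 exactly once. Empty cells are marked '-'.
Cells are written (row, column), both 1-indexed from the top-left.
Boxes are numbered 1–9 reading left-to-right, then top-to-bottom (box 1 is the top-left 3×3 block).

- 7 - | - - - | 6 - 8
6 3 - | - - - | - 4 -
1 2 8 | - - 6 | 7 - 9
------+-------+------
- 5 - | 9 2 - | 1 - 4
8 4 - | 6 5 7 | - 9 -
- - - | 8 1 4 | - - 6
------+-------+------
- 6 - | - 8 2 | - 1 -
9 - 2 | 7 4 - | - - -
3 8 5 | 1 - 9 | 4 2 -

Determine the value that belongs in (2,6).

8

Cell (2,6) itself could take any of {1, 5, 8} by direct elimination.
Consider where 8 can go in row 2.
(2,3) is out (column 3 already has a 8).
(2,4) is out (column 4 already has a 8).
(2,5) is out (column 5 already has a 8).
(2,7) is out (box 3 already has a 8).
(2,9) is out (column 9 already has a 8).
So the only cell in row 2 that can hold 8 is (2,6).
Therefore (2,6) = 8.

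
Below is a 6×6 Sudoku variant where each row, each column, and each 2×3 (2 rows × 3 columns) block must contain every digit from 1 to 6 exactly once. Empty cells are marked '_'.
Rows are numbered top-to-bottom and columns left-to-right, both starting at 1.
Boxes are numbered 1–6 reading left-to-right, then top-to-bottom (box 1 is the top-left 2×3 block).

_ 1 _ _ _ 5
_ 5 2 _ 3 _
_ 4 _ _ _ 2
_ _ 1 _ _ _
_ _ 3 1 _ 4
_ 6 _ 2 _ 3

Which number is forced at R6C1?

Cell R6C1 itself could take any of {1, 4, 5} by direct elimination.
Consider where 1 can go in column 1.
R1C1 is out (row 1 already has a 1).
R2C1 is out (box 1 already has a 1).
R3C1 is out (box 3 already has a 1).
R4C1 is out (row 4 already has a 1).
R5C1 is out (row 5 already has a 1).
So the only cell in column 1 that can hold 1 is R6C1.
Therefore R6C1 = 1.

1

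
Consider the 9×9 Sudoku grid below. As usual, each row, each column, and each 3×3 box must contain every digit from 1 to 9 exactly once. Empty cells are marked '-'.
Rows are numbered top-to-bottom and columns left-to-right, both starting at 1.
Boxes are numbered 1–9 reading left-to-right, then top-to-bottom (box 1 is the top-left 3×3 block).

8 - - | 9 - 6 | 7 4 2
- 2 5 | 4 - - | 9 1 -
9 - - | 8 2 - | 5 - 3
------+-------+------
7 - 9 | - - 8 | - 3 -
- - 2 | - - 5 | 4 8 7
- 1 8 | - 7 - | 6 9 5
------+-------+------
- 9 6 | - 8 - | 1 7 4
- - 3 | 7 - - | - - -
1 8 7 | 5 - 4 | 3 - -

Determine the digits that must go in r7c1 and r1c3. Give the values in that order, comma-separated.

5,1

For r7c1:
  Consider where 5 can go in row 7.
  r7c4 is out (column 4 already has a 5).
  r7c6 is out (column 6 already has a 5).
  So the only cell in row 7 that can hold 5 is r7c1.
  So r7c1 = 5.
For r1c3:
  Row 1 already contains {2, 4, 6, 7, 8, 9}.
  Column 3 already contains {2, 3, 5, 6, 7, 8, 9}.
  Its 3×3 block (box 1) already contains {2, 5, 8, 9}.
  The only value from 1–9 not eliminated is 1, so r1c3 = 1.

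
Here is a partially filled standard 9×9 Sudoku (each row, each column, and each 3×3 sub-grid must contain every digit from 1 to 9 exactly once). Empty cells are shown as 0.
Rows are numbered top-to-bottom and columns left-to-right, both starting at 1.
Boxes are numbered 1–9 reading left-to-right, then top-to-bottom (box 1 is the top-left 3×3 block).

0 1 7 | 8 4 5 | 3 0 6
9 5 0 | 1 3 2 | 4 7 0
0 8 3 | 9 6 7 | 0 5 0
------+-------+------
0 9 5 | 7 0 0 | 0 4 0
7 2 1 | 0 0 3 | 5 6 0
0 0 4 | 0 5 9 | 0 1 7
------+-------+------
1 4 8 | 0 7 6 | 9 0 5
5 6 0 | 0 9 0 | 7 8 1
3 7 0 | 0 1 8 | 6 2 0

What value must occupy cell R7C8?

Row 7 already contains {1, 4, 5, 6, 7, 8, 9}.
Column 8 already contains {1, 2, 4, 5, 6, 7, 8}.
Its 3×3 block (box 9) already contains {1, 2, 5, 6, 7, 8, 9}.
The only value from 1–9 not eliminated is 3, so R7C8 = 3.

3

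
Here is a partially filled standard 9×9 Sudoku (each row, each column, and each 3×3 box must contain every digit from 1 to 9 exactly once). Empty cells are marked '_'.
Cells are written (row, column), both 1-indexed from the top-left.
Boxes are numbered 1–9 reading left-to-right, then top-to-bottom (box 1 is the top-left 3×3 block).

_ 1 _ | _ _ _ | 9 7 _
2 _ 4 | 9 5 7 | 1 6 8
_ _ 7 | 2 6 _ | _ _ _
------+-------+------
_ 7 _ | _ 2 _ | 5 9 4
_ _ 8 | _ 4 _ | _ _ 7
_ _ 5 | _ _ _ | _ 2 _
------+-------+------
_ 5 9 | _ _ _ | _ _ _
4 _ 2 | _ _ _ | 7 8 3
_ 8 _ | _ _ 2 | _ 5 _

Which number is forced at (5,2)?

2

Cell (5,2) itself could take any of {2, 3, 6, 9} by direct elimination.
Consider where 2 can go in box 4.
(4,1) is out (row 4 already has a 2).
(4,3) is out (row 4 already has a 2).
(5,1) is out (column 1 already has a 2).
(6,1) is out (row 6 already has a 2).
(6,2) is out (row 6 already has a 2).
So the only cell in box 4 that can hold 2 is (5,2).
Therefore (5,2) = 2.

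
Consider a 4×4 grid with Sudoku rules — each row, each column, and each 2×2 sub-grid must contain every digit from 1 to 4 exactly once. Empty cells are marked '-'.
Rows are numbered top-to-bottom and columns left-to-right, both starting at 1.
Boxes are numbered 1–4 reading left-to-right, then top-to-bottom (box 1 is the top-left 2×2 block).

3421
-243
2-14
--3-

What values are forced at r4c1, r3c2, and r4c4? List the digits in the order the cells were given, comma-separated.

4,3,2

For r4c1:
  Consider where 4 can go in row 4.
  r4c2 is out (column 2 already has a 4).
  r4c4 is out (column 4 already has a 4).
  So the only cell in row 4 that can hold 4 is r4c1.
  So r4c1 = 4.
For r3c2:
  Row 3 already contains {1, 2, 4}.
  Column 2 already contains {2, 4}.
  Its 2×2 block (box 3) already contains {2}.
  The only value from 1–4 not eliminated is 3, so r3c2 = 3.
For r4c4:
  Row 4 already contains {3}.
  Column 4 already contains {1, 3, 4}.
  Its 2×2 block (box 4) already contains {1, 3, 4}.
  The only value from 1–4 not eliminated is 2, so r4c4 = 2.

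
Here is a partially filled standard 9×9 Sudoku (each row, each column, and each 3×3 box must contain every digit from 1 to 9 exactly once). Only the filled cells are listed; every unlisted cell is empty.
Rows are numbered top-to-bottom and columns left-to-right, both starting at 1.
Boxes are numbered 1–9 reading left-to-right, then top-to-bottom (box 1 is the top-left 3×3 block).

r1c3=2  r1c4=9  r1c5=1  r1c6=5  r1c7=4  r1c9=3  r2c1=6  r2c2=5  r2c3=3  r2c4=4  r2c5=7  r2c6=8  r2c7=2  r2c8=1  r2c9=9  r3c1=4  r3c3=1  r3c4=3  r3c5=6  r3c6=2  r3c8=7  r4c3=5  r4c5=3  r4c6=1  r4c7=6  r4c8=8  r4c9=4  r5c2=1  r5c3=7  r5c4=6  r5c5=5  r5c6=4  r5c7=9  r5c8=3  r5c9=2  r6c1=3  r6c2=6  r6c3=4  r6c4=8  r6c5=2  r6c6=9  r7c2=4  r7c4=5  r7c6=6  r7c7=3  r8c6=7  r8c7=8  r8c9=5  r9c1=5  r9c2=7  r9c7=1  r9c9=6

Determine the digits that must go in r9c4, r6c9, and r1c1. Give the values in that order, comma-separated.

2,1,7

For r9c4:
  Row 9 already contains {1, 5, 6, 7}.
  Column 4 already contains {3, 4, 5, 6, 8, 9}.
  Its 3×3 block (box 8) already contains {5, 6, 7}.
  The only value from 1–9 not eliminated is 2, so r9c4 = 2.
For r6c9:
  Consider where 1 can go in column 9.
  r3c9 is out (row 3 already has a 1).
  r7c9 is out (box 9 already has a 1).
  So the only cell in column 9 that can hold 1 is r6c9.
  So r6c9 = 1.
For r1c1:
  Consider where 7 can go in column 1.
  r4c1 is out (box 4 already has a 7).
  r5c1 is out (row 5 already has a 7).
  r7c1 is out (box 7 already has a 7).
  r8c1 is out (row 8 already has a 7).
  So the only cell in column 1 that can hold 7 is r1c1.
  So r1c1 = 7.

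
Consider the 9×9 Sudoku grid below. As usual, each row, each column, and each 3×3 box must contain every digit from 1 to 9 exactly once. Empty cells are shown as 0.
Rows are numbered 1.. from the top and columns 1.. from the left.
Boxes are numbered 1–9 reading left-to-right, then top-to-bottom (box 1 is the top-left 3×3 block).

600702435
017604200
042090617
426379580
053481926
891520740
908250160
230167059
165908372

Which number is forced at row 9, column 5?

Row 9 already contains {1, 2, 3, 5, 6, 7, 8, 9}.
Column 5 already contains {2, 5, 6, 7, 8, 9}.
Its 3×3 block (box 8) already contains {1, 2, 5, 6, 7, 8, 9}.
The only value from 1–9 not eliminated is 4, so row 9, column 5 = 4.

4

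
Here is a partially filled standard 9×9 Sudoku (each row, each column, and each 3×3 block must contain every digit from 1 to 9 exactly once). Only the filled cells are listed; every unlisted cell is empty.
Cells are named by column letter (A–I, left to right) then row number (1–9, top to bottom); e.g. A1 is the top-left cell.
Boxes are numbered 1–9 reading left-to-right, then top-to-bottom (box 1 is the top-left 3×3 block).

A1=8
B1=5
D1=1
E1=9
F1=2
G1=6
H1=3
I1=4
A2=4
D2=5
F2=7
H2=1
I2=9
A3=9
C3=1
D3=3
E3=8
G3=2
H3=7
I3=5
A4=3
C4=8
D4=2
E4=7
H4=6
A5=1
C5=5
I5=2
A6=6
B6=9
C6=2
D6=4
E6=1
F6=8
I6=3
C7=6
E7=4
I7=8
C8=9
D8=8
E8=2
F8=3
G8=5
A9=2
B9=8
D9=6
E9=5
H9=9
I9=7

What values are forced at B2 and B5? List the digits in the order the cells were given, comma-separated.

For B2:
  Consider where 2 can go in box 1.
  C1 is out (row 1 already has a 2).
  C2 is out (column C already has a 2).
  B3 is out (row 3 already has a 2).
  So the only cell in box 1 that can hold 2 is B2.
  So B2 = 2.
For B5:
  Consider where 7 can go in box 4.
  B4 is out (row 4 already has a 7).
  So the only cell in box 4 that can hold 7 is B5.
  So B5 = 7.

2,7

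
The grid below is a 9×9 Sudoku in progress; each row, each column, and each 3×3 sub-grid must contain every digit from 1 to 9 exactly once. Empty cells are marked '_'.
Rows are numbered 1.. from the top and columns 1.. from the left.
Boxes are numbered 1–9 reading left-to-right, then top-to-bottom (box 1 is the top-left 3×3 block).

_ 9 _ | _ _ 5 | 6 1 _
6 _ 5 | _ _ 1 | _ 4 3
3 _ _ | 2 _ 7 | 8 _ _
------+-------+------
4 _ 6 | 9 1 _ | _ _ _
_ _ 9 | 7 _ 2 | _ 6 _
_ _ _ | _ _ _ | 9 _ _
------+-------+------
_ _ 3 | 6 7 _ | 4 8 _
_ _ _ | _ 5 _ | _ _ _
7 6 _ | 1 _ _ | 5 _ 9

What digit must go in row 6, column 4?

Cell row 6, column 4 itself could take any of {3, 4, 5, 8} by direct elimination.
Consider where 5 can go in column 4.
row 1, column 4 is out (row 1 already has a 5).
row 2, column 4 is out (row 2 already has a 5).
row 8, column 4 is out (row 8 already has a 5).
So the only cell in column 4 that can hold 5 is row 6, column 4.
Therefore row 6, column 4 = 5.

5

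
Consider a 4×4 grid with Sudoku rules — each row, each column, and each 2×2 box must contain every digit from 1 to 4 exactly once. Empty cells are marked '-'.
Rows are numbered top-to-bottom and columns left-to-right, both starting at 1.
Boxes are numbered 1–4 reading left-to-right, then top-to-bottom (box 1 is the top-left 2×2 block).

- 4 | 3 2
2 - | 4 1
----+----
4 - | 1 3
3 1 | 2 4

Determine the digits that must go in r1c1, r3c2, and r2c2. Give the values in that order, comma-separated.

1,2,3

For r1c1:
  Row 1 already contains {2, 3, 4}.
  Column 1 already contains {2, 3, 4}.
  Its 2×2 block (box 1) already contains {2, 4}.
  The only value from 1–4 not eliminated is 1, so r1c1 = 1.
For r3c2:
  Row 3 already contains {1, 3, 4}.
  Column 2 already contains {1, 4}.
  Its 2×2 block (box 3) already contains {1, 3, 4}.
  The only value from 1–4 not eliminated is 2, so r3c2 = 2.
For r2c2:
  Row 2 already contains {1, 2, 4}.
  Column 2 already contains {1, 4}.
  Its 2×2 block (box 1) already contains {2, 4}.
  The only value from 1–4 not eliminated is 3, so r2c2 = 3.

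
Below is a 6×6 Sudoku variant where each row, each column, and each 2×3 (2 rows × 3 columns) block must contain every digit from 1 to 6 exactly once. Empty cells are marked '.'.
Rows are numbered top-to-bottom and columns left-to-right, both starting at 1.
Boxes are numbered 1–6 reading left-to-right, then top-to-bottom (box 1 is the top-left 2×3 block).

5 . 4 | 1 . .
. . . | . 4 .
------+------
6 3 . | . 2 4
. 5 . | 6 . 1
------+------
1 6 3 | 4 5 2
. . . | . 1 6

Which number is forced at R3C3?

Row 3 already contains {2, 3, 4, 6}.
Column 3 already contains {3, 4}.
Its 2×3 block (box 3) already contains {3, 5, 6}.
The only value from 1–6 not eliminated is 1, so R3C3 = 1.

1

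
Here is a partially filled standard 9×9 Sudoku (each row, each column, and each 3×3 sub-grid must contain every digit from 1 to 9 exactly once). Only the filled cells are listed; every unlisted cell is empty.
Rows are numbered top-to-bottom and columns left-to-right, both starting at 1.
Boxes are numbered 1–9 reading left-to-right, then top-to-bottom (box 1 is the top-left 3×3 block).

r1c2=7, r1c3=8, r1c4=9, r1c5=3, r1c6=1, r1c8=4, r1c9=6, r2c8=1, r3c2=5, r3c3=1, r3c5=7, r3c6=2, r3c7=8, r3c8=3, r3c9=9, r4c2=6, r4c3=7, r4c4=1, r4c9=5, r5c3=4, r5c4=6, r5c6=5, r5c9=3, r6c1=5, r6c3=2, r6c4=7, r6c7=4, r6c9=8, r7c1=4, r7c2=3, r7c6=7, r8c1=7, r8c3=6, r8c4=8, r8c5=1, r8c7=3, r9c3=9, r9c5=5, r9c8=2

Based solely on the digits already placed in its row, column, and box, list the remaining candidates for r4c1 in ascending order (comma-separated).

3,8,9

Row 4 already contains {1, 5, 6, 7}.
Column 1 already contains {4, 5, 7}.
Its 3×3 block (box 4) already contains {2, 4, 5, 6, 7}.
Removing those from 1–9 leaves {3, 8, 9} as the candidates for r4c1.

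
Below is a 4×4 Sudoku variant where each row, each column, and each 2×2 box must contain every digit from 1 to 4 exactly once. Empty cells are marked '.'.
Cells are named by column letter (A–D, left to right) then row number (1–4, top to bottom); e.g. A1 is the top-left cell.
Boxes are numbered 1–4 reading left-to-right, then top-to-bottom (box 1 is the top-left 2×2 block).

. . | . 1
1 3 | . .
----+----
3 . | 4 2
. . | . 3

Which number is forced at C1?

3

Cell C1 itself could take any of {2, 3} by direct elimination.
Consider where 3 can go in column C.
C2 is out (row 2 already has a 3).
C4 is out (row 4 already has a 3).
So the only cell in column C that can hold 3 is C1.
Therefore C1 = 3.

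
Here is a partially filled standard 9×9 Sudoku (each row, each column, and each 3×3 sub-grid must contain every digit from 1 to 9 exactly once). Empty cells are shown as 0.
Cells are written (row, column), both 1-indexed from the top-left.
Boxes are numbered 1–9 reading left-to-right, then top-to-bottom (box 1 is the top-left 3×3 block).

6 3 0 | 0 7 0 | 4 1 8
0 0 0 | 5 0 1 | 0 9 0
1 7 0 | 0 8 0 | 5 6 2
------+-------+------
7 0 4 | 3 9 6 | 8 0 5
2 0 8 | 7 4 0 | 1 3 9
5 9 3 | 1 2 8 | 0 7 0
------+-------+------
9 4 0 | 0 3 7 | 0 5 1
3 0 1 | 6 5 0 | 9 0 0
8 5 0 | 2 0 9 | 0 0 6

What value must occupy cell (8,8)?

Cell (8,8) itself could take any of {2, 4, 8} by direct elimination.
Consider where 8 can go in box 9.
(7,7) is out (column 7 already has a 8).
(8,9) is out (column 9 already has a 8).
(9,7) is out (row 9 already has a 8).
(9,8) is out (row 9 already has a 8).
So the only cell in box 9 that can hold 8 is (8,8).
Therefore (8,8) = 8.

8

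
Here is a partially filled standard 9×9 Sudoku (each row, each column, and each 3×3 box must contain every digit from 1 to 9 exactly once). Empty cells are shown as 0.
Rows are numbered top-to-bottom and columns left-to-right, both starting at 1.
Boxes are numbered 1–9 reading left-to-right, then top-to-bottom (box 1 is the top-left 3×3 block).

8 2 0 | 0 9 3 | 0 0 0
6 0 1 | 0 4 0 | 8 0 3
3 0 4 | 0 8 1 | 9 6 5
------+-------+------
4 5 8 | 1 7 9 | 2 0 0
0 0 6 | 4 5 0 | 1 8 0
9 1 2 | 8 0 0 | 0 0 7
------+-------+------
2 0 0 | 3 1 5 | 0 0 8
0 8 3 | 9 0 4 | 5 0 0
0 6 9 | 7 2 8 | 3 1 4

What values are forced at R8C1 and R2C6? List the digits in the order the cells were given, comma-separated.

1,7

For R8C1:
  Consider where 1 can go in row 8.
  R8C5 is out (column 5 already has a 1).
  R8C8 is out (column 8 already has a 1).
  R8C9 is out (box 9 already has a 1).
  So the only cell in row 8 that can hold 1 is R8C1.
  So R8C1 = 1.
For R2C6:
  Consider where 7 can go in column 6.
  R5C6 is out (box 5 already has a 7).
  R6C6 is out (row 6 already has a 7).
  So the only cell in column 6 that can hold 7 is R2C6.
  So R2C6 = 7.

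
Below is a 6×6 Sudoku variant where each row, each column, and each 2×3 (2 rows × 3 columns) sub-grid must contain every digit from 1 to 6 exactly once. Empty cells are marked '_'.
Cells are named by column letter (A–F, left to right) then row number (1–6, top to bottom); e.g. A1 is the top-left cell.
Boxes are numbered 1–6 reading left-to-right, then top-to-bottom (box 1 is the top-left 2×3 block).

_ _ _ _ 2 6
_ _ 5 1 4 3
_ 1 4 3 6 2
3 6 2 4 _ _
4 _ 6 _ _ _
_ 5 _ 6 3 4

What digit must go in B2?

Row 2 already contains {1, 3, 4, 5}.
Column B already contains {1, 5, 6}.
Its 2×3 block (box 1) already contains {5}.
The only value from 1–6 not eliminated is 2, so B2 = 2.

2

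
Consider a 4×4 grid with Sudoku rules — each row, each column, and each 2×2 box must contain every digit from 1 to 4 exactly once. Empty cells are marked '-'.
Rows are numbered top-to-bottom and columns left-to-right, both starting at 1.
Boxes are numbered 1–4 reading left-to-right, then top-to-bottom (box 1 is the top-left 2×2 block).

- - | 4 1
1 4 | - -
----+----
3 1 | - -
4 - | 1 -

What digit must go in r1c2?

3

Cell r1c2 itself could take any of {2, 3} by direct elimination.
Consider where 3 can go in column 2.
r4c2 is out (box 3 already has a 3).
So the only cell in column 2 that can hold 3 is r1c2.
Therefore r1c2 = 3.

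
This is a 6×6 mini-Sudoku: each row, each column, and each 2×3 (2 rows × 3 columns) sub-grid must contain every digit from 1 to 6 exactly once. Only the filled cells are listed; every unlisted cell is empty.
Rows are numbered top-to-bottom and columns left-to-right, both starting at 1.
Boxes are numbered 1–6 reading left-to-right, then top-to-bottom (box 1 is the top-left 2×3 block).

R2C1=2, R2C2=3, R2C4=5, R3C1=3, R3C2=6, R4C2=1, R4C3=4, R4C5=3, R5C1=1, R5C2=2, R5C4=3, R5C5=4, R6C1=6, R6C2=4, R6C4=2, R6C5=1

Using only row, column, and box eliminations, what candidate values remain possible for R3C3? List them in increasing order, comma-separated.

Row 3 already contains {3, 6}.
Column 3 already contains {4}.
Its 2×3 block (box 3) already contains {1, 3, 4, 6}.
Removing those from 1–6 leaves {2, 5} as the candidates for R3C3.

2,5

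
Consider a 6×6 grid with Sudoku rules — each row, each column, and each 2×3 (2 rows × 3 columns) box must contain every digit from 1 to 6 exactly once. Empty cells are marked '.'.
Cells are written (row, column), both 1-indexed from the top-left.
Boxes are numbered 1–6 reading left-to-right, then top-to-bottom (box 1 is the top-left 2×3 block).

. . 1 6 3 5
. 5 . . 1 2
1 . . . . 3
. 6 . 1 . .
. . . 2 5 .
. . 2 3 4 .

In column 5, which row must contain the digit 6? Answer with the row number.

3

Consider where 6 can go in column 5.
(4,5) is out (row 4 already has a 6).
So the only cell in column 5 that can hold 6 is (3,5).
That is row 3.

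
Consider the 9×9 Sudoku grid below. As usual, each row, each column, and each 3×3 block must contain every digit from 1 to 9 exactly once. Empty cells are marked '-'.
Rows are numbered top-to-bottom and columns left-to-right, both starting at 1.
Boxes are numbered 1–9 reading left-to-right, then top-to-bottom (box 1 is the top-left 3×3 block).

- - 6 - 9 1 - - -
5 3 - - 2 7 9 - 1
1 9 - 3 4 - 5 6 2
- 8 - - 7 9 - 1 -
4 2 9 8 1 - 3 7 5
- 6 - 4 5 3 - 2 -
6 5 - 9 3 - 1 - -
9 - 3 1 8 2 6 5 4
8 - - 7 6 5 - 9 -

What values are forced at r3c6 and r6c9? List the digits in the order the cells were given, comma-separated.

8,9

For r3c6:
  Row 3 already contains {1, 2, 3, 4, 5, 6, 9}.
  Column 6 already contains {1, 2, 3, 5, 7, 9}.
  Its 3×3 block (box 2) already contains {1, 2, 3, 4, 7, 9}.
  The only value from 1–9 not eliminated is 8, so r3c6 = 8.
For r6c9:
  Consider where 9 can go in box 6.
  r4c7 is out (row 4 already has a 9).
  r4c9 is out (row 4 already has a 9).
  r6c7 is out (column 7 already has a 9).
  So the only cell in box 6 that can hold 9 is r6c9.
  So r6c9 = 9.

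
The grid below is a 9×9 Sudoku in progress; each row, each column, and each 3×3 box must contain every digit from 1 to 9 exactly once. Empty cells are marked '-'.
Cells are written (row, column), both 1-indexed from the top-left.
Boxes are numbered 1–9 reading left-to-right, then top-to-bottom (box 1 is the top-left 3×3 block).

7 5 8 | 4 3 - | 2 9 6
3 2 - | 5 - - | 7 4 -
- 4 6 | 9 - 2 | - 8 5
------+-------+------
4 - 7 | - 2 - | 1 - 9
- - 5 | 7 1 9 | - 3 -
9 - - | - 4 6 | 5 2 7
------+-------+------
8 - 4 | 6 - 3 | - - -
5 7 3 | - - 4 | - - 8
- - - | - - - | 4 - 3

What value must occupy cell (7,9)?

Cell (7,9) itself could take any of {1, 2} by direct elimination.
Consider where 2 can go in row 7.
(7,2) is out (column 2 already has a 2).
(7,5) is out (column 5 already has a 2).
(7,7) is out (column 7 already has a 2).
(7,8) is out (column 8 already has a 2).
So the only cell in row 7 that can hold 2 is (7,9).
Therefore (7,9) = 2.

2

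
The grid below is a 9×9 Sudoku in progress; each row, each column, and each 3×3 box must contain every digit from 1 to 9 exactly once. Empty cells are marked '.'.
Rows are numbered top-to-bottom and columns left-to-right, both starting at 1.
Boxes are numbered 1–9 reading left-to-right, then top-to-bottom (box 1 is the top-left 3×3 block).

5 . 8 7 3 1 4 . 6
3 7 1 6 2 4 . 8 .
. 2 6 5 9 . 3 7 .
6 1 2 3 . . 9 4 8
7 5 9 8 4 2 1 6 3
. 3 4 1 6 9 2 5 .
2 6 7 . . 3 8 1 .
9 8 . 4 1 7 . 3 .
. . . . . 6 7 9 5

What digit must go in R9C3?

3

Row 9 already contains {5, 6, 7, 9}.
Column 3 already contains {1, 2, 4, 6, 7, 8, 9}.
Its 3×3 block (box 7) already contains {2, 6, 7, 8, 9}.
The only value from 1–9 not eliminated is 3, so R9C3 = 3.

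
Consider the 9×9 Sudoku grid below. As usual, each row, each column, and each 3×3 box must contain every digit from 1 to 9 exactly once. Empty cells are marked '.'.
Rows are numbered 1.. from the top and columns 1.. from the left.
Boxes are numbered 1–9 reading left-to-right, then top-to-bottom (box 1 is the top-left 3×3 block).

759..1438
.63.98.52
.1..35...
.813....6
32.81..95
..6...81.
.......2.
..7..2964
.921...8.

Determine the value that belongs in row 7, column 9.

1

Cell row 7, column 9 itself could take any of {1, 3, 7} by direct elimination.
Consider where 1 can go in column 9.
row 3, column 9 is out (row 3 already has a 1).
row 6, column 9 is out (row 6 already has a 1).
row 9, column 9 is out (row 9 already has a 1).
So the only cell in column 9 that can hold 1 is row 7, column 9.
Therefore row 7, column 9 = 1.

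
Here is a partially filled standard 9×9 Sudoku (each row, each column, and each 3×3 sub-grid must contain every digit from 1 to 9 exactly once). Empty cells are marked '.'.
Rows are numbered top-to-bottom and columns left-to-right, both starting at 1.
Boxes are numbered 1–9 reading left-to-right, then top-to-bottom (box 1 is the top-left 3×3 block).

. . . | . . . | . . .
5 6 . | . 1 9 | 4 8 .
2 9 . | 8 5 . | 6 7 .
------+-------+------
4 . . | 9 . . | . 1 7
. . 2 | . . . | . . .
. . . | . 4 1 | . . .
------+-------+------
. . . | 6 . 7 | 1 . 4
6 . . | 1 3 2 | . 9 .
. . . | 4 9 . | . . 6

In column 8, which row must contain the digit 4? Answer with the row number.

Consider where 4 can go in column 8.
R1C8 is out (box 3 already has a 4).
R6C8 is out (row 6 already has a 4).
R7C8 is out (row 7 already has a 4).
R9C8 is out (row 9 already has a 4).
So the only cell in column 8 that can hold 4 is R5C8.
That is row 5.

5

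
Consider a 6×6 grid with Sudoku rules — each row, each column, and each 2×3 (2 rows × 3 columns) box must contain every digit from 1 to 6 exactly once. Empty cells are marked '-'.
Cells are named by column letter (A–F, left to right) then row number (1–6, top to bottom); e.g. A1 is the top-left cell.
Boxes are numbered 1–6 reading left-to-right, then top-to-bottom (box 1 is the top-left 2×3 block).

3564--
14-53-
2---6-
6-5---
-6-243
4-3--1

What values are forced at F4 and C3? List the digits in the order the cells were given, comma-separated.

4,4

For F4:
  Consider where 4 can go in row 4.
  B4 is out (column B already has a 4).
  D4 is out (column D already has a 4).
  E4 is out (column E already has a 4).
  So the only cell in row 4 that can hold 4 is F4.
  So F4 = 4.
For C3:
  Consider where 4 can go in box 3.
  B3 is out (column B already has a 4).
  B4 is out (column B already has a 4).
  So the only cell in box 3 that can hold 4 is C3.
  So C3 = 4.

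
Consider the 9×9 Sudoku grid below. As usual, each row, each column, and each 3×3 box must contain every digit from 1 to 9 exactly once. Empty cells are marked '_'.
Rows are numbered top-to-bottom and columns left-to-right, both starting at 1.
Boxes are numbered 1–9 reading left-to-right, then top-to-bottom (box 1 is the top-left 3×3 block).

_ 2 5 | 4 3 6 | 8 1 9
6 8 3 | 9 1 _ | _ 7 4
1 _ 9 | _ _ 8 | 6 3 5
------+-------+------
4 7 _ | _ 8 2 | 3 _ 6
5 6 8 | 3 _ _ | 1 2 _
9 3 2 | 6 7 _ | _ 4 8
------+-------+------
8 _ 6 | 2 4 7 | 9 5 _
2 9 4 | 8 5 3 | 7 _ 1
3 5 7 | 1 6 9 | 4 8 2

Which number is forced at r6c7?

Row 6 already contains {2, 3, 4, 6, 7, 8, 9}.
Column 7 already contains {1, 3, 4, 6, 7, 8, 9}.
Its 3×3 block (box 6) already contains {1, 2, 3, 4, 6, 8}.
The only value from 1–9 not eliminated is 5, so r6c7 = 5.

5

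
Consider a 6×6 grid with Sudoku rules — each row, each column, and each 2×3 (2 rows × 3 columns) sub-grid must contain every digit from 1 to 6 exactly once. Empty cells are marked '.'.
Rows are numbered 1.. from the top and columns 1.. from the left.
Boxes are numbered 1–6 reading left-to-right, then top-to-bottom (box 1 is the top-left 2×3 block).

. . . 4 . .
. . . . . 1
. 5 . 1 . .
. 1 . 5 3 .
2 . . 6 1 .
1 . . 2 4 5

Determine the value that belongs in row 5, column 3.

Cell row 5, column 3 itself could take any of {3, 4, 5} by direct elimination.
Consider where 5 can go in box 5.
row 5, column 2 is out (column 2 already has a 5).
row 6, column 2 is out (row 6 already has a 5).
row 6, column 3 is out (row 6 already has a 5).
So the only cell in box 5 that can hold 5 is row 5, column 3.
Therefore row 5, column 3 = 5.

5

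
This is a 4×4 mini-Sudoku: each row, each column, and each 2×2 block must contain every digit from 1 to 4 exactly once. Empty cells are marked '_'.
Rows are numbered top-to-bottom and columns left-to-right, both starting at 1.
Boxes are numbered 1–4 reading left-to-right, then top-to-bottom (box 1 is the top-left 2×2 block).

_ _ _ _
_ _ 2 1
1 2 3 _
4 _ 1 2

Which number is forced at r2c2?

4

Cell r2c2 itself could take any of {3, 4} by direct elimination.
Consider where 4 can go in row 2.
r2c1 is out (column 1 already has a 4).
So the only cell in row 2 that can hold 4 is r2c2.
Therefore r2c2 = 4.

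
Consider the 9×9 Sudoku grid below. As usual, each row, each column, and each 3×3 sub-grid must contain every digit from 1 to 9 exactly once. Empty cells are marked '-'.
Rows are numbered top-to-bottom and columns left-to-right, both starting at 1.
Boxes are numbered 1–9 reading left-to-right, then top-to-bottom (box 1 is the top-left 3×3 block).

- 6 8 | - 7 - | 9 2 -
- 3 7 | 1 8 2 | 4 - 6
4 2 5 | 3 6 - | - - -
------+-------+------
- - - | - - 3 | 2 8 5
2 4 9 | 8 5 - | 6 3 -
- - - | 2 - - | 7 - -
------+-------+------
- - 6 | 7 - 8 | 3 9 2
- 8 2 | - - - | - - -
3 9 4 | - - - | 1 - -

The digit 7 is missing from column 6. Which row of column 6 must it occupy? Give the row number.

5

Consider where 7 can go in column 6.
r1c6 is out (row 1 already has a 7).
r3c6 is out (box 2 already has a 7).
r6c6 is out (row 6 already has a 7).
r8c6 is out (box 8 already has a 7).
r9c6 is out (box 8 already has a 7).
So the only cell in column 6 that can hold 7 is r5c6.
That is row 5.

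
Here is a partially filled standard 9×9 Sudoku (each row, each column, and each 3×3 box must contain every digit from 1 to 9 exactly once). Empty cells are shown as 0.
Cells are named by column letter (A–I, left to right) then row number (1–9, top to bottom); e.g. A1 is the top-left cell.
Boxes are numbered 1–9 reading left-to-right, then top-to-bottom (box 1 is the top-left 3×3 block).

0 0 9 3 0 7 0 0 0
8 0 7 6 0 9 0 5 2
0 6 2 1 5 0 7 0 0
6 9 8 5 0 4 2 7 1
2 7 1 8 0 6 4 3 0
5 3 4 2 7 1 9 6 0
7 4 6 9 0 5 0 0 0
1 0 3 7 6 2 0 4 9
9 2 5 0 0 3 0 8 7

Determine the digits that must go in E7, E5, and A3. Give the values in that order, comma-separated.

8,9,3

For E7:
  Consider where 8 can go in row 7.
  G7 is out (box 9 already has a 8).
  H7 is out (column H already has a 8).
  I7 is out (box 9 already has a 8).
  So the only cell in row 7 that can hold 8 is E7.
  So E7 = 8.
For E5:
  Row 5 already contains {1, 2, 3, 4, 6, 7, 8}.
  Column E already contains {5, 6, 7}.
  Its 3×3 block (box 5) already contains {1, 2, 4, 5, 6, 7, 8}.
  The only value from 1–9 not eliminated is 9, so E5 = 9.
For A3:
  Consider where 3 can go in box 1.
  A1 is out (row 1 already has a 3).
  B1 is out (row 1 already has a 3).
  B2 is out (column B already has a 3).
  So the only cell in box 1 that can hold 3 is A3.
  So A3 = 3.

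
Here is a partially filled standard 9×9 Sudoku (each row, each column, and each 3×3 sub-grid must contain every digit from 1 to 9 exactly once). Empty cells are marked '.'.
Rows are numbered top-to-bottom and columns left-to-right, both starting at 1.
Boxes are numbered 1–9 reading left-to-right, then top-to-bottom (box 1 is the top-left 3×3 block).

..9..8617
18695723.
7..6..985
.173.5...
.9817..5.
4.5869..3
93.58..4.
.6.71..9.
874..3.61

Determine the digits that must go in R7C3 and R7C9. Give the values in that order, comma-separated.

1,2

For R7C3:
  Consider where 1 can go in row 7.
  R7C6 is out (box 8 already has a 1).
  R7C7 is out (box 9 already has a 1).
  R7C9 is out (column 9 already has a 1).
  So the only cell in row 7 that can hold 1 is R7C3.
  So R7C3 = 1.
For R7C9:
  Row 7 already contains {3, 4, 5, 8, 9}.
  Column 9 already contains {1, 3, 5, 7}.
  Its 3×3 block (box 9) already contains {1, 4, 6, 9}.
  The only value from 1–9 not eliminated is 2, so R7C9 = 2.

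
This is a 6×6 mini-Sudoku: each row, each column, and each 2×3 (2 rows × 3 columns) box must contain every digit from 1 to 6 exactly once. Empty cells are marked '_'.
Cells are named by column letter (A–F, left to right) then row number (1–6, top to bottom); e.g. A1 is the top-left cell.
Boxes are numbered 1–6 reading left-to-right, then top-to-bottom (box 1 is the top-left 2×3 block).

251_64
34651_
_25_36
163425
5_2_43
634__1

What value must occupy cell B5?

Row 5 already contains {2, 3, 4, 5}.
Column B already contains {2, 3, 4, 5, 6}.
Its 2×3 block (box 5) already contains {2, 3, 4, 5, 6}.
The only value from 1–6 not eliminated is 1, so B5 = 1.

1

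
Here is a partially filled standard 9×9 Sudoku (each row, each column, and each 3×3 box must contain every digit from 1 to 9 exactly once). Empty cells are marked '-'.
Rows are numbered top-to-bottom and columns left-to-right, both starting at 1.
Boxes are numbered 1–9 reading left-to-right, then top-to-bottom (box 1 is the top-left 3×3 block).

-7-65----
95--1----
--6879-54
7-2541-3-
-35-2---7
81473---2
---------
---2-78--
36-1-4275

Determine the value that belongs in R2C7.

Cell R2C7 itself could take any of {3, 6, 7} by direct elimination.
Consider where 7 can go in row 2.
R2C3 is out (box 1 already has a 7).
R2C4 is out (column 4 already has a 7).
R2C6 is out (column 6 already has a 7).
R2C8 is out (column 8 already has a 7).
R2C9 is out (column 9 already has a 7).
So the only cell in row 2 that can hold 7 is R2C7.
Therefore R2C7 = 7.

7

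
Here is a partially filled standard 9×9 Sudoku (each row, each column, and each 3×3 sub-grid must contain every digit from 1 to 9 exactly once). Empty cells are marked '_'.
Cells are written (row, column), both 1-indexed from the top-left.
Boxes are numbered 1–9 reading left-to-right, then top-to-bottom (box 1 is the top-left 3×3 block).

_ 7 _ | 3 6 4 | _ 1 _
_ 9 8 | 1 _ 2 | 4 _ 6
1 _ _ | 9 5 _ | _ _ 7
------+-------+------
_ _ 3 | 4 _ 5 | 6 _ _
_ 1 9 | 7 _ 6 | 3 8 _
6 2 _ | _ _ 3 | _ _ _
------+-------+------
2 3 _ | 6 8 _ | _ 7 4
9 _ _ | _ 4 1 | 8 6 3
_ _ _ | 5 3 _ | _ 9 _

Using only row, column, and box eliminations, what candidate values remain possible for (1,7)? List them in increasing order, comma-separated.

2,5,9

Row 1 already contains {1, 3, 4, 6, 7}.
Column 7 already contains {3, 4, 6, 8}.
Its 3×3 block (box 3) already contains {1, 4, 6, 7}.
Removing those from 1–9 leaves {2, 5, 9} as the candidates for (1,7).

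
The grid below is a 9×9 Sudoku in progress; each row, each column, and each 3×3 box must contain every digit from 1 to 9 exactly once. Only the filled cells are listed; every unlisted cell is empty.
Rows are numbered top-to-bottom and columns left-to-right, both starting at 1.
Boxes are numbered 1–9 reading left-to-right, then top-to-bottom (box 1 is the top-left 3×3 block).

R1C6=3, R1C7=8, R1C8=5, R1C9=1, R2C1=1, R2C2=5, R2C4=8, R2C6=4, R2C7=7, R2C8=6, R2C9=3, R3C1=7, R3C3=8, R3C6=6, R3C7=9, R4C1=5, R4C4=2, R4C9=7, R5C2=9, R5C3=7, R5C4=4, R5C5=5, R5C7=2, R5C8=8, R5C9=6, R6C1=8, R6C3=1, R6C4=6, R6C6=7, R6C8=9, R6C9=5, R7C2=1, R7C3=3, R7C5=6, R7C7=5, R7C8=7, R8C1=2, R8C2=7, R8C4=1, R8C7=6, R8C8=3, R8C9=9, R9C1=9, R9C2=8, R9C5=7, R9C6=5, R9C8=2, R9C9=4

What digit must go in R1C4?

Cell R1C4 itself could take any of {7, 9} by direct elimination.
Consider where 7 can go in column 4.
R3C4 is out (row 3 already has a 7).
R7C4 is out (row 7 already has a 7).
R9C4 is out (row 9 already has a 7).
So the only cell in column 4 that can hold 7 is R1C4.
Therefore R1C4 = 7.

7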